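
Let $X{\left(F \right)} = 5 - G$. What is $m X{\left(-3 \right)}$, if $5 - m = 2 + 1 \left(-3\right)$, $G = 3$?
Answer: $12$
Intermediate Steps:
$X{\left(F \right)} = 2$ ($X{\left(F \right)} = 5 - 3 = 2$)
$m = 6$ ($m = 5 - \left(2 + 1 \left(-3\right)\right) = 5 - \left(2 - 3\right) = 5 - -1 = 5 + 1 = 6$)
$m X{\left(-3 \right)} = 6 \cdot 2 = 12$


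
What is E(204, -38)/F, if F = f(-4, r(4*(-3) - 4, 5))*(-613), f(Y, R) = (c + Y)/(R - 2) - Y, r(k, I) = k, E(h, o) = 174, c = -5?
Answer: -116/1839 ≈ -0.063078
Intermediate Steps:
f(Y, R) = -Y + (-5 + Y)/(-2 + R) (f(Y, R) = (-5 + Y)/(R - 2) - Y = (-5 + Y)/(-2 + R) - Y = -Y + (-5 + Y)/(-2 + R))
F = -5517/2 (F = ((-5 + 3*(-4) - 1*(4*(-3) - 4)*(-4))/(-2 + (4*(-3) - 4)))*(-613) = ((-5 - 12 - 1*(-12 - 4)*(-4))/(-2 + (-12 - 4)))*(-613) = ((-5 - 12 - 1*(-16)*(-4))/(-2 - 16))*(-613) = ((-5 - 12 - 64)/(-18))*(-613) = -1/18*(-81)*(-613) = (9/2)*(-613) = -5517/2 ≈ -2758.5)
E(204, -38)/F = 174/(-5517/2) = 174*(-2/5517) = -116/1839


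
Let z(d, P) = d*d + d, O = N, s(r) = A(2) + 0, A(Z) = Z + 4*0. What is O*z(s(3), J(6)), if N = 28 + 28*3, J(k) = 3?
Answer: 672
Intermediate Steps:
A(Z) = Z (A(Z) = Z + 0 = Z)
N = 112 (N = 28 + 84 = 112)
s(r) = 2 (s(r) = 2 + 0 = 2)
O = 112
z(d, P) = d + d² (z(d, P) = d² + d = d + d²)
O*z(s(3), J(6)) = 112*(2*(1 + 2)) = 112*(2*3) = 112*6 = 672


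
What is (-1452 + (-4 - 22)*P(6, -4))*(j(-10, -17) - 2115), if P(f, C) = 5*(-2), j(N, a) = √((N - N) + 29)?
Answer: 2521080 - 1192*√29 ≈ 2.5147e+6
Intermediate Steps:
j(N, a) = √29 (j(N, a) = √(0 + 29) = √29)
P(f, C) = -10
(-1452 + (-4 - 22)*P(6, -4))*(j(-10, -17) - 2115) = (-1452 + (-4 - 22)*(-10))*(√29 - 2115) = (-1452 - 26*(-10))*(-2115 + √29) = (-1452 + 260)*(-2115 + √29) = -1192*(-2115 + √29) = 2521080 - 1192*√29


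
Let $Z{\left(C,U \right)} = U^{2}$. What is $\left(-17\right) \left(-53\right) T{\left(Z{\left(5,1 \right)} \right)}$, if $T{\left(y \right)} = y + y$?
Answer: $1802$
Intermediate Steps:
$T{\left(y \right)} = 2 y$
$\left(-17\right) \left(-53\right) T{\left(Z{\left(5,1 \right)} \right)} = \left(-17\right) \left(-53\right) 2 \cdot 1^{2} = 901 \cdot 2 \cdot 1 = 901 \cdot 2 = 1802$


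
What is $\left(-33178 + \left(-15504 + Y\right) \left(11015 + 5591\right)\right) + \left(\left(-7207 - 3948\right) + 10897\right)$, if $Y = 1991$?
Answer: $-224430314$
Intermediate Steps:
$\left(-33178 + \left(-15504 + Y\right) \left(11015 + 5591\right)\right) + \left(\left(-7207 - 3948\right) + 10897\right) = \left(-33178 + \left(-15504 + 1991\right) \left(11015 + 5591\right)\right) + \left(\left(-7207 - 3948\right) + 10897\right) = \left(-33178 - 224396878\right) + \left(-11155 + 10897\right) = \left(-33178 - 224396878\right) - 258 = -224430056 - 258 = -224430314$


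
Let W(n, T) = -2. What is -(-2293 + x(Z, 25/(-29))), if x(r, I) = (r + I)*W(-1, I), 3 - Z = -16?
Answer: 67549/29 ≈ 2329.3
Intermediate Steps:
Z = 19 (Z = 3 - 1*(-16) = 3 + 16 = 19)
x(r, I) = -2*I - 2*r (x(r, I) = (r + I)*(-2) = (I + r)*(-2) = -2*I - 2*r)
-(-2293 + x(Z, 25/(-29))) = -(-2293 + (-50/(-29) - 2*19)) = -(-2293 + (-50*(-1)/29 - 38)) = -(-2293 + (-2*(-25/29) - 38)) = -(-2293 + (50/29 - 38)) = -(-2293 - 1052/29) = -1*(-67549/29) = 67549/29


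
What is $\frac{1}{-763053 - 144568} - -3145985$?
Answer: $\frac{2855362051684}{907621} \approx 3.146 \cdot 10^{6}$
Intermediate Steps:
$\frac{1}{-763053 - 144568} - -3145985 = \frac{1}{-907621} + 3145985 = - \frac{1}{907621} + 3145985 = \frac{2855362051684}{907621}$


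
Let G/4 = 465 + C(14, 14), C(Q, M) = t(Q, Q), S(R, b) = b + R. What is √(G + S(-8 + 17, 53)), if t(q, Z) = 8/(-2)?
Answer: √1906 ≈ 43.658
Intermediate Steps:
t(q, Z) = -4 (t(q, Z) = 8*(-½) = -4)
S(R, b) = R + b
C(Q, M) = -4
G = 1844 (G = 4*(465 - 4) = 4*461 = 1844)
√(G + S(-8 + 17, 53)) = √(1844 + ((-8 + 17) + 53)) = √(1844 + (9 + 53)) = √(1844 + 62) = √1906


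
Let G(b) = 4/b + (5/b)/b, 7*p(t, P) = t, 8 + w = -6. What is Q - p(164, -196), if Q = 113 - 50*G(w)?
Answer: 10053/98 ≈ 102.58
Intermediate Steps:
w = -14 (w = -8 - 6 = -14)
p(t, P) = t/7
G(b) = 4/b + 5/b**2
Q = 12349/98 (Q = 113 - 50*(5 + 4*(-14))/(-14)**2 = 113 - 25*(5 - 56)/98 = 113 - 25*(-51)/98 = 113 - 50*(-51/196) = 113 + 1275/98 = 12349/98 ≈ 126.01)
Q - p(164, -196) = 12349/98 - 164/7 = 10053/98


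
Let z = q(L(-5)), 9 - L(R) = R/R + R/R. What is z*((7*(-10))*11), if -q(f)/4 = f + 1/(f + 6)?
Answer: 283360/13 ≈ 21797.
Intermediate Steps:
L(R) = 7 (L(R) = 9 - (R/R + R/R) = 9 - (1 + 1) = 9 - 1*2 = 9 - 2 = 7)
q(f) = -4*f - 4/(6 + f) (q(f) = -4*(f + 1/(f + 6)) = -4*(f + 1/(6 + f)) = -4*f - 4/(6 + f))
z = -368/13 (z = 4*(-1 - 1*7**2 - 6*7)/(6 + 7) = 4*(-1 - 1*49 - 42)/13 = 4*(1/13)*(-1 - 49 - 42) = 4*(1/13)*(-92) = -368/13 ≈ -28.308)
z*((7*(-10))*11) = -368*7*(-10)*11/13 = -(-25760)*11/13 = -368/13*(-770) = 283360/13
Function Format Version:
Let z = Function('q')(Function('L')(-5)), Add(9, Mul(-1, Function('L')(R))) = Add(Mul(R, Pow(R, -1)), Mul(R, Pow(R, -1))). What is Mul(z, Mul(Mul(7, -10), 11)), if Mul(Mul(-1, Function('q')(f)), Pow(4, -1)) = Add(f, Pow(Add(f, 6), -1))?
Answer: Rational(283360, 13) ≈ 21797.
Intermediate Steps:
Function('L')(R) = 7 (Function('L')(R) = Add(9, Mul(-1, Add(Mul(R, Pow(R, -1)), Mul(R, Pow(R, -1))))) = Add(9, Mul(-1, Add(1, 1))) = Add(9, Mul(-1, 2)) = Add(9, -2) = 7)
Function('q')(f) = Add(Mul(-4, f), Mul(-4, Pow(Add(6, f), -1))) (Function('q')(f) = Mul(-4, Add(f, Pow(Add(f, 6), -1))) = Mul(-4, Add(f, Pow(Add(6, f), -1))) = Add(Mul(-4, f), Mul(-4, Pow(Add(6, f), -1))))
z = Rational(-368, 13) (z = Mul(4, Pow(Add(6, 7), -1), Add(-1, Mul(-1, Pow(7, 2)), Mul(-6, 7))) = Mul(4, Pow(13, -1), Add(-1, Mul(-1, 49), -42)) = Mul(4, Rational(1, 13), Add(-1, -49, -42)) = Mul(4, Rational(1, 13), -92) = Rational(-368, 13) ≈ -28.308)
Mul(z, Mul(Mul(7, -10), 11)) = Mul(Rational(-368, 13), Mul(Mul(7, -10), 11)) = Mul(Rational(-368, 13), Mul(-70, 11)) = Mul(Rational(-368, 13), -770) = Rational(283360, 13)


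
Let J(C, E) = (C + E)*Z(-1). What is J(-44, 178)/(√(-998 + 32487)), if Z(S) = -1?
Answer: -134*√31489/31489 ≈ -0.75514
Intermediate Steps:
J(C, E) = -C - E (J(C, E) = (C + E)*(-1) = -C - E)
J(-44, 178)/(√(-998 + 32487)) = (-1*(-44) - 1*178)/(√(-998 + 32487)) = (44 - 178)/(√31489) = -134*√31489/31489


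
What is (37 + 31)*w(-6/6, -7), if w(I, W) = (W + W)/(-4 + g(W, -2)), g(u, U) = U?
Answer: 476/3 ≈ 158.67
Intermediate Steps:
w(I, W) = -W/3 (w(I, W) = (W + W)/(-4 - 2) = (2*W)/(-6) = (2*W)*(-⅙) = -W/3)
(37 + 31)*w(-6/6, -7) = (37 + 31)*(-⅓*(-7)) = 68*(7/3) = 476/3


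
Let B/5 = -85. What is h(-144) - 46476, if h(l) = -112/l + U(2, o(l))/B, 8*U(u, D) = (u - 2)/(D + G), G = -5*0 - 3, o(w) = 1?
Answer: -418277/9 ≈ -46475.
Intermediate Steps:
B = -425 (B = 5*(-85) = -425)
G = -3 (G = 0 - 3 = -3)
U(u, D) = (-2 + u)/(8*(-3 + D)) (U(u, D) = ((u - 2)/(D - 3))/8 = ((-2 + u)/(-3 + D))/8 = (-2 + u)/(8*(-3 + D)))
h(l) = -112/l (h(l) = -112/l + ((-2 + 2)/(8*(-3 + 1)))/(-425) = -112/l + ((1/8)*0/(-2))*(-1/425) = -112/l + ((1/8)*(-1/2)*0)*(-1/425) = -112/l + 0*(-1/425) = -112/l + 0 = -112/l)
h(-144) - 46476 = -112/(-144) - 46476 = -112*(-1/144) - 46476 = 7/9 - 46476 = -418277/9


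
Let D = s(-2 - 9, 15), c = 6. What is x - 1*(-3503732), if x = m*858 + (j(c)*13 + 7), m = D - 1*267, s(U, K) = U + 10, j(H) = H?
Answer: 3273873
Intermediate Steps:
s(U, K) = 10 + U
D = -1 (D = 10 + (-2 - 9) = 10 - 11 = -1)
m = -268 (m = -1 - 1*267 = -1 - 267 = -268)
x = -229859 (x = -268*858 + (6*13 + 7) = -229944 + (78 + 7) = -229944 + 85 = -229859)
x - 1*(-3503732) = -229859 - 1*(-3503732) = -229859 + 3503732 = 3273873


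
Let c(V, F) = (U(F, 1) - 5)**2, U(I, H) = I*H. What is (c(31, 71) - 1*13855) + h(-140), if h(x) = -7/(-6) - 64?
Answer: -57371/6 ≈ -9561.8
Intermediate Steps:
U(I, H) = H*I
c(V, F) = (-5 + F)**2 (c(V, F) = (1*F - 5)**2 = (F - 5)**2 = (-5 + F)**2)
h(x) = -377/6 (h(x) = -7*(-1/6) - 64 = 7/6 - 64 = -377/6)
(c(31, 71) - 1*13855) + h(-140) = ((-5 + 71)**2 - 1*13855) - 377/6 = (66**2 - 13855) - 377/6 = (4356 - 13855) - 377/6 = -9499 - 377/6 = -57371/6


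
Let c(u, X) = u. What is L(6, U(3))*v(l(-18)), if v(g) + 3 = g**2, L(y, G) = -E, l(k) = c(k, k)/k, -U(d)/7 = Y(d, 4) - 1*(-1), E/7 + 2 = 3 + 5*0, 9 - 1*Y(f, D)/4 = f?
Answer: 14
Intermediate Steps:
Y(f, D) = 36 - 4*f
E = 7 (E = -14 + 7*(3 + 5*0) = -14 + 7*(3 + 0) = -14 + 7*3 = -14 + 21 = 7)
U(d) = -259 + 28*d (U(d) = -7*((36 - 4*d) - 1*(-1)) = -7*((36 - 4*d) + 1) = -7*(37 - 4*d) = -259 + 28*d)
l(k) = 1 (l(k) = k/k = 1)
L(y, G) = -7 (L(y, G) = -1*7 = -7)
v(g) = -3 + g**2
L(6, U(3))*v(l(-18)) = -7*(-3 + 1**2) = -7*(-3 + 1) = -7*(-2) = 14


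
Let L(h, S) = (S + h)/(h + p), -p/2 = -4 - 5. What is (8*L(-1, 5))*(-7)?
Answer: -224/17 ≈ -13.176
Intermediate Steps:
p = 18 (p = -2*(-4 - 5) = -2*(-9) = 18)
L(h, S) = (S + h)/(18 + h) (L(h, S) = (S + h)/(h + 18) = (S + h)/(18 + h))
(8*L(-1, 5))*(-7) = (8*((5 - 1)/(18 - 1)))*(-7) = (8*(4/17))*(-7) = (32/17)*(-7) = -224/17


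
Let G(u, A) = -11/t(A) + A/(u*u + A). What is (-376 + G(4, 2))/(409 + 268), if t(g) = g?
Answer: -6865/12186 ≈ -0.56335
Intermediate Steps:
G(u, A) = -11/A + A/(A + u²) (G(u, A) = -11/A + A/(u*u + A) = -11/A + A/(u² + A) = -11/A + A/(A + u²))
(-376 + G(4, 2))/(409 + 268) = (-376 + (2² - 11*2 - 11*4²)/(2*(2 + 4²)))/(409 + 268) = (-376 + (4 - 22 - 11*16)/(2*(2 + 16)))/677 = (-376 + (½)*(4 - 22 - 176)/18)*(1/677) = (-376 + (½)*(1/18)*(-194))*(1/677) = (-376 - 97/18)*(1/677) = -6865/18*1/677 = -6865/12186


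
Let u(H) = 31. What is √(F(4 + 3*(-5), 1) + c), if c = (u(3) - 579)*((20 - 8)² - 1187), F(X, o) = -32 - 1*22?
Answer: √571510 ≈ 755.98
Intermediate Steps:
F(X, o) = -54 (F(X, o) = -32 - 22 = -54)
c = 571564 (c = (31 - 579)*((20 - 8)² - 1187) = -548*(12² - 1187) = -548*(144 - 1187) = -548*(-1043) = 571564)
√(F(4 + 3*(-5), 1) + c) = √(-54 + 571564) = √571510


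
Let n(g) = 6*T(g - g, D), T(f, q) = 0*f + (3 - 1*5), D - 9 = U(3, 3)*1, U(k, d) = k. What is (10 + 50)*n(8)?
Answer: -720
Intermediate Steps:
D = 12 (D = 9 + 3*1 = 9 + 3 = 12)
T(f, q) = -2 (T(f, q) = 0 + (3 - 5) = 0 - 2 = -2)
n(g) = -12 (n(g) = 6*(-2) = -12)
(10 + 50)*n(8) = (10 + 50)*(-12) = 60*(-12) = -720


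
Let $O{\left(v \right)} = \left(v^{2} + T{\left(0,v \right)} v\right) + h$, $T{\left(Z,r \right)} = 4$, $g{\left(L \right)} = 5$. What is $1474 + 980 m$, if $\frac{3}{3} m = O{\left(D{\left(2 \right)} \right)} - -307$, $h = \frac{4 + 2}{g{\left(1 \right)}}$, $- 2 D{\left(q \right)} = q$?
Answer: $300570$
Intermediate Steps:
$D{\left(q \right)} = - \frac{q}{2}$
$h = \frac{6}{5}$ ($h = \frac{4 + 2}{5} = 6 \cdot \frac{1}{5} = \frac{6}{5} \approx 1.2$)
$O{\left(v \right)} = \frac{6}{5} + v^{2} + 4 v$ ($O{\left(v \right)} = \left(v^{2} + 4 v\right) + \frac{6}{5} = \frac{6}{5} + v^{2} + 4 v$)
$m = \frac{1526}{5}$ ($m = \left(\frac{6}{5} + \left(\left(- \frac{1}{2}\right) 2\right)^{2} + 4 \left(\left(- \frac{1}{2}\right) 2\right)\right) - -307 = \left(\frac{6}{5} + \left(-1\right)^{2} + 4 \left(-1\right)\right) + 307 = \left(\frac{6}{5} + 1 - 4\right) + 307 = - \frac{9}{5} + 307 = \frac{1526}{5} \approx 305.2$)
$1474 + 980 m = 1474 + 980 \cdot \frac{1526}{5} = 1474 + 299096 = 300570$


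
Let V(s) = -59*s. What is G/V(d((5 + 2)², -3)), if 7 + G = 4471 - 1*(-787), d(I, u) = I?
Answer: -89/49 ≈ -1.8163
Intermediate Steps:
G = 5251 (G = -7 + (4471 - 1*(-787)) = -7 + (4471 + 787) = -7 + 5258 = 5251)
G/V(d((5 + 2)², -3)) = 5251/((-59*(5 + 2)²)) = 5251/((-59*7²)) = 5251/((-59*49)) = 5251/(-2891) = 5251*(-1/2891) = -89/49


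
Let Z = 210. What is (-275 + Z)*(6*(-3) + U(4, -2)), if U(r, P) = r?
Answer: 910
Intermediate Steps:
(-275 + Z)*(6*(-3) + U(4, -2)) = (-275 + 210)*(6*(-3) + 4) = -65*(-18 + 4) = -65*(-14) = 910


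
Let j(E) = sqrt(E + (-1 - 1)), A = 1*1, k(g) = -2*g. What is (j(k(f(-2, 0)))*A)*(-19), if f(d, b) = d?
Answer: -19*sqrt(2) ≈ -26.870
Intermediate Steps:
A = 1
j(E) = sqrt(-2 + E) (j(E) = sqrt(E - 2) = sqrt(-2 + E))
(j(k(f(-2, 0)))*A)*(-19) = (sqrt(-2 - 2*(-2))*1)*(-19) = (sqrt(-2 + 4)*1)*(-19) = (sqrt(2)*1)*(-19) = sqrt(2)*(-19) = -19*sqrt(2)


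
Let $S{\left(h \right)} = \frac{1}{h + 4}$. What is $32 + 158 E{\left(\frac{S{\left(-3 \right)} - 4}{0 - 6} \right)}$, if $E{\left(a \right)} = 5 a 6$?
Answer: $2402$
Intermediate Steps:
$S{\left(h \right)} = \frac{1}{4 + h}$
$E{\left(a \right)} = 30 a$
$32 + 158 E{\left(\frac{S{\left(-3 \right)} - 4}{0 - 6} \right)} = 32 + 158 \cdot 30 \frac{\frac{1}{4 - 3} - 4}{0 - 6} = 32 + 158 \cdot 30 \frac{1^{-1} - 4}{-6} = 32 + 158 \cdot 30 \left(1 - 4\right) \left(- \frac{1}{6}\right) = 32 + 158 \cdot 30 \left(\left(-3\right) \left(- \frac{1}{6}\right)\right) = 32 + 158 \cdot 30 \cdot \frac{1}{2} = 32 + 158 \cdot 15 = 32 + 2370 = 2402$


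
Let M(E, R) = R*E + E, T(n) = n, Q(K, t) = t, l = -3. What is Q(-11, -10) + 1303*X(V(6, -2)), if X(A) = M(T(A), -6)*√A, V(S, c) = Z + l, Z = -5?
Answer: -10 + 104240*I*√2 ≈ -10.0 + 1.4742e+5*I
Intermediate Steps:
V(S, c) = -8 (V(S, c) = -5 - 3 = -8)
M(E, R) = E + E*R (M(E, R) = E*R + E = E + E*R)
X(A) = -5*A^(3/2) (X(A) = (A*(1 - 6))*√A = (A*(-5))*√A = (-5*A)*√A = -5*A^(3/2))
Q(-11, -10) + 1303*X(V(6, -2)) = -10 + 1303*(-(-80)*I*√2) = -10 + 1303*(80*I*√2) = -10 + 104240*I*√2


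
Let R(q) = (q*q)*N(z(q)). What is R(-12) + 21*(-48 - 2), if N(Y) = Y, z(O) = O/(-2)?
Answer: -186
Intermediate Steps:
z(O) = -O/2 (z(O) = O*(-½) = -O/2)
R(q) = -q³/2 (R(q) = (q*q)*(-q/2) = q²*(-q/2) = -q³/2)
R(-12) + 21*(-48 - 2) = -½*(-12)³ + 21*(-48 - 2) = -½*(-1728) + 21*(-50) = 864 - 1050 = -186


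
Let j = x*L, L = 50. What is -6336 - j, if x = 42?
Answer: -8436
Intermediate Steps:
j = 2100 (j = 42*50 = 2100)
-6336 - j = -6336 - 1*2100 = -6336 - 2100 = -8436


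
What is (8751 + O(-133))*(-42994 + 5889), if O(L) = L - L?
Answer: -324705855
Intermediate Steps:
O(L) = 0
(8751 + O(-133))*(-42994 + 5889) = (8751 + 0)*(-42994 + 5889) = 8751*(-37105) = -324705855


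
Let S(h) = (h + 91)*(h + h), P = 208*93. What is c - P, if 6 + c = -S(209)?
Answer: -144750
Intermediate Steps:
P = 19344
S(h) = 2*h*(91 + h) (S(h) = (91 + h)*(2*h) = 2*h*(91 + h))
c = -125406 (c = -6 - 2*209*(91 + 209) = -6 - 2*209*300 = -6 - 1*125400 = -6 - 125400 = -125406)
c - P = -125406 - 1*19344 = -125406 - 19344 = -144750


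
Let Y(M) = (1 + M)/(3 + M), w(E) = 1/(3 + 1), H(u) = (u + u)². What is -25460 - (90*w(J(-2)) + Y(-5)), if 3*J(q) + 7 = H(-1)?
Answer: -50969/2 ≈ -25485.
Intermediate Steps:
H(u) = 4*u² (H(u) = (2*u)² = 4*u²)
J(q) = -1 (J(q) = -7/3 + (4*(-1)²)/3 = -7/3 + (4*1)/3 = -7/3 + (⅓)*4 = -7/3 + 4/3 = -1)
w(E) = ¼ (w(E) = 1/4 = ¼)
Y(M) = (1 + M)/(3 + M)
-25460 - (90*w(J(-2)) + Y(-5)) = -25460 - (90*(¼) + (1 - 5)/(3 - 5)) = -25460 - (45/2 - 4/(-2)) = -25460 - (45/2 - ½*(-4)) = -25460 - (45/2 + 2) = -25460 - 1*49/2 = -25460 - 49/2 = -50969/2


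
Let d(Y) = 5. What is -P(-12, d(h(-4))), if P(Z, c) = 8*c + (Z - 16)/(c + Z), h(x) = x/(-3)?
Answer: -44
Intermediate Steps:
h(x) = -x/3 (h(x) = x*(-⅓) = -x/3)
P(Z, c) = 8*c + (-16 + Z)/(Z + c)
-P(-12, d(h(-4))) = -(-16 - 12 + 8*5² + 8*(-12)*5)/(-12 + 5) = -(-16 - 12 + 8*25 - 480)/(-7) = -(-1)*(-16 - 12 + 200 - 480)/7 = -(-1)*(-308)/7 = -1*44 = -44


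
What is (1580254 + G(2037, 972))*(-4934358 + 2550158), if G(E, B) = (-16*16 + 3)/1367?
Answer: -5150365445953000/1367 ≈ -3.7676e+12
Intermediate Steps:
G(E, B) = -253/1367 (G(E, B) = (-256 + 3)*(1/1367) = -253*1/1367 = -253/1367)
(1580254 + G(2037, 972))*(-4934358 + 2550158) = (1580254 - 253/1367)*(-4934358 + 2550158) = (2160206965/1367)*(-2384200) = -5150365445953000/1367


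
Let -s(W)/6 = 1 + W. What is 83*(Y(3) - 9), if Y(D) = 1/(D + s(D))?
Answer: -15770/21 ≈ -750.95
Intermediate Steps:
s(W) = -6 - 6*W (s(W) = -6*(1 + W) = -6 - 6*W)
Y(D) = 1/(-6 - 5*D) (Y(D) = 1/(D + (-6 - 6*D)) = 1/(-6 - 5*D))
83*(Y(3) - 9) = 83*(-1/(6 + 5*3) - 9) = 83*(-1/(6 + 15) - 9) = 83*(-1/21 - 9) = 83*(-190/21) = -15770/21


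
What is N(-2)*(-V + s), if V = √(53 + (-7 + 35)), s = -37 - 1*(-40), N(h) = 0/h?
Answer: 0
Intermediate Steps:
N(h) = 0
s = 3 (s = -37 + 40 = 3)
V = 9 (V = √(53 + 28) = √81 = 9)
N(-2)*(-V + s) = 0*(-1*9 + 3) = 0*(-9 + 3) = 0*(-6) = 0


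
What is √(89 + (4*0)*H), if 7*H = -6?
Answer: √89 ≈ 9.4340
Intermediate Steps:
H = -6/7 (H = (⅐)*(-6) = -6/7 ≈ -0.85714)
√(89 + (4*0)*H) = √(89 + (4*0)*(-6/7)) = √(89 + 0*(-6/7)) = √(89 + 0) = √89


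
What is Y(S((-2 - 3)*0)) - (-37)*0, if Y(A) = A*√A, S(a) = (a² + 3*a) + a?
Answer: 0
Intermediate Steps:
S(a) = a² + 4*a
Y(A) = A^(3/2)
Y(S((-2 - 3)*0)) - (-37)*0 = (((-2 - 3)*0)*(4 + (-2 - 3)*0))^(3/2) - (-37)*0 = ((-5*0)*(4 - 5*0))^(3/2) - 1*0 = (0*(4 + 0))^(3/2) + 0 = (0*4)^(3/2) + 0 = 0^(3/2) + 0 = 0 + 0 = 0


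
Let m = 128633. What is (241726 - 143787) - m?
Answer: -30694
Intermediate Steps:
(241726 - 143787) - m = (241726 - 143787) - 1*128633 = 97939 - 128633 = -30694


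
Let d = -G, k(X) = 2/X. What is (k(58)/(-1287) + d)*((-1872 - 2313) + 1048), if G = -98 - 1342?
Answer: -168598438303/37323 ≈ -4.5173e+6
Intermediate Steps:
G = -1440
d = 1440 (d = -1*(-1440) = 1440)
(k(58)/(-1287) + d)*((-1872 - 2313) + 1048) = ((2/58)/(-1287) + 1440)*((-1872 - 2313) + 1048) = ((2*(1/58))*(-1/1287) + 1440)*(-4185 + 1048) = ((1/29)*(-1/1287) + 1440)*(-3137) = (-1/37323 + 1440)*(-3137) = (53745119/37323)*(-3137) = -168598438303/37323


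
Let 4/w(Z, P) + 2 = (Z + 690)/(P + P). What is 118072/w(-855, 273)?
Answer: -6184021/91 ≈ -67956.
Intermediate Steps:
w(Z, P) = 4/(-2 + (690 + Z)/(2*P)) (w(Z, P) = 4/(-2 + (Z + 690)/(P + P)) = 4/(-2 + (690 + Z)/((2*P))) = 4/(-2 + (690 + Z)*(1/(2*P))) = 4/(-2 + (690 + Z)/(2*P)))
118072/w(-855, 273) = 118072/((8*273/(690 - 855 - 4*273))) = 118072/((8*273/(690 - 855 - 1092))) = 118072/((8*273/(-1257))) = 118072/((8*273*(-1/1257))) = 118072/(-728/419) = 118072*(-419/728) = -6184021/91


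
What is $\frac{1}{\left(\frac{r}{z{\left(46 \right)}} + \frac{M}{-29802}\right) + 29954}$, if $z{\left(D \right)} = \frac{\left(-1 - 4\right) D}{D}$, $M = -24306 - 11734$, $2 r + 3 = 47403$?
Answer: $\frac{14901}{375731834} \approx 3.9659 \cdot 10^{-5}$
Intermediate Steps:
$r = 23700$ ($r = - \frac{3}{2} + \frac{1}{2} \cdot 47403 = - \frac{3}{2} + \frac{47403}{2} = 23700$)
$M = -36040$
$z{\left(D \right)} = -5$ ($z{\left(D \right)} = \frac{\left(-5\right) D}{D} = -5$)
$\frac{1}{\left(\frac{r}{z{\left(46 \right)}} + \frac{M}{-29802}\right) + 29954} = \frac{1}{\left(\frac{23700}{-5} - \frac{36040}{-29802}\right) + 29954} = \frac{1}{\left(23700 \left(- \frac{1}{5}\right) - - \frac{18020}{14901}\right) + 29954} = \frac{1}{\left(-4740 + \frac{18020}{14901}\right) + 29954} = \frac{1}{- \frac{70612720}{14901} + 29954} = \frac{1}{\frac{375731834}{14901}} = \frac{14901}{375731834}$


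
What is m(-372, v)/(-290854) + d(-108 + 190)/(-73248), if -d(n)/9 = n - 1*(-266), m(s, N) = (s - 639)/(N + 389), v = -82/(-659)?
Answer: 9735318965499/227632088662664 ≈ 0.042768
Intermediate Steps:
v = 82/659 (v = -82*(-1/659) = 82/659 ≈ 0.12443)
m(s, N) = (-639 + s)/(389 + N)
d(n) = -2394 - 9*n (d(n) = -9*(n - 1*(-266)) = -9*(n + 266) = -9*(266 + n) = -2394 - 9*n)
m(-372, v)/(-290854) + d(-108 + 190)/(-73248) = ((-639 - 372)/(389 + 82/659))/(-290854) + (-2394 - 9*(-108 + 190))/(-73248) = (-1011/(256433/659))*(-1/290854) + (-2394 - 9*82)*(-1/73248) = ((659/256433)*(-1011))*(-1/290854) + (-2394 - 738)*(-1/73248) = -666249/256433*(-1/290854) - 3132*(-1/73248) = 666249/74584563782 + 261/6104 = 9735318965499/227632088662664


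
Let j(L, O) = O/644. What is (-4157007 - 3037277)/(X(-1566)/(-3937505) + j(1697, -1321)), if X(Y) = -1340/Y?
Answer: 2856842652991895568/814546233139 ≈ 3.5073e+6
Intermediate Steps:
j(L, O) = O/644 (j(L, O) = O*(1/644) = O/644)
(-4157007 - 3037277)/(X(-1566)/(-3937505) + j(1697, -1321)) = (-4157007 - 3037277)/(-1340/(-1566)/(-3937505) + (1/644)*(-1321)) = -7194284/(-1340*(-1/1566)*(-1/3937505) - 1321/644) = -7194284/((670/783)*(-1/3937505) - 1321/644) = -7194284/(-134/616613283 - 1321/644) = -7194284/(-814546233139/397098954252) = -7194284*(-397098954252/814546233139) = 2856842652991895568/814546233139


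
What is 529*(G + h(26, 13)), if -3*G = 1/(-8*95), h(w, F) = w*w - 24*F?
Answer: 439028209/2280 ≈ 1.9256e+5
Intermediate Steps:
h(w, F) = w² - 24*F
G = 1/2280 (G = -1/(3*((-8*95))) = -⅓/(-760) = -⅓*(-1/760) = 1/2280 ≈ 0.00043860)
529*(G + h(26, 13)) = 529*(1/2280 + (26² - 24*13)) = 529*(1/2280 + (676 - 312)) = 529*(1/2280 + 364) = 529*(829921/2280) = 439028209/2280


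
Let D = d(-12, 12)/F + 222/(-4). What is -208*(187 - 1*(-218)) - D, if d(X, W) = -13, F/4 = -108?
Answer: -36367717/432 ≈ -84185.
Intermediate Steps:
F = -432 (F = 4*(-108) = -432)
D = -23963/432 (D = -13/(-432) + 222/(-4) = -13*(-1/432) + 222*(-1/4) = 13/432 - 111/2 = -23963/432 ≈ -55.470)
-208*(187 - 1*(-218)) - D = -208*(187 - 1*(-218)) - 1*(-23963/432) = -208*(187 + 218) + 23963/432 = -208*405 + 23963/432 = -84240 + 23963/432 = -36367717/432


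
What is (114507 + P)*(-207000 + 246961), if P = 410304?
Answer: 20971972371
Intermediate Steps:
(114507 + P)*(-207000 + 246961) = (114507 + 410304)*(-207000 + 246961) = 524811*39961 = 20971972371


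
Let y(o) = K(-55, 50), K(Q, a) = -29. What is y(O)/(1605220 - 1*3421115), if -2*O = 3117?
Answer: 29/1815895 ≈ 1.5970e-5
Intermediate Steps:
O = -3117/2 (O = -1/2*3117 = -3117/2 ≈ -1558.5)
y(o) = -29
y(O)/(1605220 - 1*3421115) = -29/(1605220 - 1*3421115) = -29/(1605220 - 3421115) = -29/(-1815895) = -29*(-1/1815895) = 29/1815895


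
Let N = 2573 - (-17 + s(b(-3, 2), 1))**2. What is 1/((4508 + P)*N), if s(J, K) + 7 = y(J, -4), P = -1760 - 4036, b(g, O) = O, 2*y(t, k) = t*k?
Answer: -1/2304232 ≈ -4.3398e-7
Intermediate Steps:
y(t, k) = k*t/2 (y(t, k) = (t*k)/2 = (k*t)/2 = k*t/2)
P = -5796
s(J, K) = -7 - 2*J (s(J, K) = -7 + (1/2)*(-4)*J = -7 - 2*J)
N = 1789 (N = 2573 - (-17 + (-7 - 2*2))**2 = 2573 - (-17 + (-7 - 4))**2 = 2573 - (-17 - 11)**2 = 2573 - 1*(-28)**2 = 2573 - 1*784 = 2573 - 784 = 1789)
1/((4508 + P)*N) = 1/((4508 - 5796)*1789) = (1/1789)/(-1288) = -1/1288*1/1789 = -1/2304232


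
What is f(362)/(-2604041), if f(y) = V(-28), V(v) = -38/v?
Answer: -19/36456574 ≈ -5.2117e-7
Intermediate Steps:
f(y) = 19/14 (f(y) = -38/(-28) = -38*(-1/28) = 19/14)
f(362)/(-2604041) = (19/14)/(-2604041) = (19/14)*(-1/2604041) = -19/36456574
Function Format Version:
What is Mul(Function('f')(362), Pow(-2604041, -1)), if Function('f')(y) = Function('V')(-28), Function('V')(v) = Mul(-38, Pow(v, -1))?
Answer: Rational(-19, 36456574) ≈ -5.2117e-7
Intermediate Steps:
Function('f')(y) = Rational(19, 14) (Function('f')(y) = Mul(-38, Pow(-28, -1)) = Mul(-38, Rational(-1, 28)) = Rational(19, 14))
Mul(Function('f')(362), Pow(-2604041, -1)) = Mul(Rational(19, 14), Pow(-2604041, -1)) = Mul(Rational(19, 14), Rational(-1, 2604041)) = Rational(-19, 36456574)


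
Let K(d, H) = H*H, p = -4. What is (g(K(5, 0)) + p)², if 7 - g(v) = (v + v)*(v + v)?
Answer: 9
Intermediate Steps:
K(d, H) = H²
g(v) = 7 - 4*v² (g(v) = 7 - (v + v)*(v + v) = 7 - 2*v*2*v = 7 - 4*v²)
(g(K(5, 0)) + p)² = ((7 - 4*(0²)²) - 4)² = ((7 - 4*0²) - 4)² = ((7 - 4*0) - 4)² = ((7 + 0) - 4)² = (7 - 4)² = 3² = 9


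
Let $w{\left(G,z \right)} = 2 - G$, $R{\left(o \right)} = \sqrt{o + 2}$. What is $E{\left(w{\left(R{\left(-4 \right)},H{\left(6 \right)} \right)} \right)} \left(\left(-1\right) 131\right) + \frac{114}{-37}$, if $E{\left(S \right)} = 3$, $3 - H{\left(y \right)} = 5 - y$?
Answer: $- \frac{14655}{37} \approx -396.08$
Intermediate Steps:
$R{\left(o \right)} = \sqrt{2 + o}$
$H{\left(y \right)} = -2 + y$ ($H{\left(y \right)} = 3 - \left(5 - y\right) = 3 + \left(-5 + y\right) = -2 + y$)
$E{\left(w{\left(R{\left(-4 \right)},H{\left(6 \right)} \right)} \right)} \left(\left(-1\right) 131\right) + \frac{114}{-37} = 3 \left(\left(-1\right) 131\right) + \frac{114}{-37} = 3 \left(-131\right) + 114 \left(- \frac{1}{37}\right) = -393 - \frac{114}{37} = - \frac{14655}{37}$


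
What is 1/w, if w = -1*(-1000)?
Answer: 1/1000 ≈ 0.0010000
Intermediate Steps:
w = 1000
1/w = 1/1000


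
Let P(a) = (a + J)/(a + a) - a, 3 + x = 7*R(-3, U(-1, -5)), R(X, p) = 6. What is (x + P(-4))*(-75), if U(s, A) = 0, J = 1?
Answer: -26025/8 ≈ -3253.1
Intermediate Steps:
x = 39 (x = -3 + 7*6 = -3 + 42 = 39)
P(a) = -a + (1 + a)/(2*a) (P(a) = (a + 1)/(a + a) - a = (1 + a)/((2*a)) - a = (1 + a)*(1/(2*a)) - a = (1 + a)/(2*a) - a = -a + (1 + a)/(2*a))
(x + P(-4))*(-75) = (39 + (½ + (½)/(-4) - 1*(-4)))*(-75) = (39 + (½ + (½)*(-¼) + 4))*(-75) = (39 + (½ - ⅛ + 4))*(-75) = (39 + 35/8)*(-75) = (347/8)*(-75) = -26025/8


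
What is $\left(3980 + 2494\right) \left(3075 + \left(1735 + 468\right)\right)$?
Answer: $34169772$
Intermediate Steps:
$\left(3980 + 2494\right) \left(3075 + \left(1735 + 468\right)\right) = 6474 \left(3075 + 2203\right) = 6474 \cdot 5278 = 34169772$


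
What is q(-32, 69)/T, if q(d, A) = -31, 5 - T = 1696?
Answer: 31/1691 ≈ 0.018332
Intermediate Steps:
T = -1691 (T = 5 - 1*1696 = 5 - 1696 = -1691)
q(-32, 69)/T = -31/(-1691) = -31*(-1/1691) = 31/1691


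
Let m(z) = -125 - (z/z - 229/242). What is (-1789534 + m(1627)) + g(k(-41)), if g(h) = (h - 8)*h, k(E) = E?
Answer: -432611313/242 ≈ -1.7877e+6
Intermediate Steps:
g(h) = h*(-8 + h) (g(h) = (-8 + h)*h = h*(-8 + h))
m(z) = -30263/242 (m(z) = -125 - (1 - 229*1/242) = -125 - (1 - 229/242) = -125 - 1*13/242 = -125 - 13/242 = -30263/242)
(-1789534 + m(1627)) + g(k(-41)) = (-1789534 - 30263/242) - 41*(-8 - 41) = -433097491/242 - 41*(-49) = -433097491/242 + 2009 = -432611313/242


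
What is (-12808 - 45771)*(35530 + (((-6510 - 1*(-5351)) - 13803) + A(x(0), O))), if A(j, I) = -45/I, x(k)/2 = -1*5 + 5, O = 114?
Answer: -45783530451/38 ≈ -1.2048e+9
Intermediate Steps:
x(k) = 0 (x(k) = 2*(-1*5 + 5) = 2*(-5 + 5) = 2*0 = 0)
(-12808 - 45771)*(35530 + (((-6510 - 1*(-5351)) - 13803) + A(x(0), O))) = (-12808 - 45771)*(35530 + (((-6510 - 1*(-5351)) - 13803) - 45/114)) = -58579*(35530 + (((-6510 + 5351) - 13803) - 45*1/114)) = -58579*(35530 + ((-1159 - 13803) - 15/38)) = -58579*(35530 + (-14962 - 15/38)) = -58579*(35530 - 568571/38) = -58579*781569/38 = -45783530451/38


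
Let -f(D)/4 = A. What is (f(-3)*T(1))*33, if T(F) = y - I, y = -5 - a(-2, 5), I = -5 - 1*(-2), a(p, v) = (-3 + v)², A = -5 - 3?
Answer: -6336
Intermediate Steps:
A = -8
f(D) = 32 (f(D) = -4*(-8) = 32)
I = -3 (I = -5 + 2 = -3)
y = -9 (y = -5 - (-3 + 5)² = -5 - 1*2² = -5 - 1*4 = -5 - 4 = -9)
T(F) = -6 (T(F) = -9 - 1*(-3) = -9 + 3 = -6)
(f(-3)*T(1))*33 = (32*(-6))*33 = -192*33 = -6336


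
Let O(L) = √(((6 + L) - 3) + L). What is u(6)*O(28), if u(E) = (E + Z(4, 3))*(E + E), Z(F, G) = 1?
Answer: 84*√59 ≈ 645.22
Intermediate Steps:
u(E) = 2*E*(1 + E) (u(E) = (E + 1)*(E + E) = (1 + E)*(2*E) = 2*E*(1 + E))
O(L) = √(3 + 2*L) (O(L) = √((3 + L) + L) = √(3 + 2*L))
u(6)*O(28) = (2*6*(1 + 6))*√(3 + 2*28) = (2*6*7)*√(3 + 56) = 84*√59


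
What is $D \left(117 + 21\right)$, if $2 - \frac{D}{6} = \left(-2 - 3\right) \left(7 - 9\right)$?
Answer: $-6624$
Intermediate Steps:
$D = -48$ ($D = 12 - 6 \left(-2 - 3\right) \left(7 - 9\right) = 12 - 6 \left(-2 - 3\right) \left(-2\right) = 12 - 6 \left(\left(-5\right) \left(-2\right)\right) = 12 - 60 = -48$)
$D \left(117 + 21\right) = - 48 \left(117 + 21\right) = \left(-48\right) 138 = -6624$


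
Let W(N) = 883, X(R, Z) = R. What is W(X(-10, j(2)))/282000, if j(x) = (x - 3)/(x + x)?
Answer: 883/282000 ≈ 0.0031312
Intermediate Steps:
j(x) = (-3 + x)/(2*x) (j(x) = (-3 + x)/((2*x)) = (-3 + x)*(1/(2*x)) = (-3 + x)/(2*x))
W(X(-10, j(2)))/282000 = 883/282000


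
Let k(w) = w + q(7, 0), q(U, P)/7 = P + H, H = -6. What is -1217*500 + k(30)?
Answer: -608512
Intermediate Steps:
q(U, P) = -42 + 7*P (q(U, P) = 7*(P - 6) = 7*(-6 + P) = -42 + 7*P)
k(w) = -42 + w (k(w) = w + (-42 + 7*0) = w + (-42 + 0) = w - 42 = -42 + w)
-1217*500 + k(30) = -1217*500 + (-42 + 30) = -608500 - 12 = -608512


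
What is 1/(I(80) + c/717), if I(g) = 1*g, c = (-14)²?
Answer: 717/57556 ≈ 0.012457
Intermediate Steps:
c = 196
I(g) = g
1/(I(80) + c/717) = 1/(80 + 196/717) = 1/(57556/717) = 717/57556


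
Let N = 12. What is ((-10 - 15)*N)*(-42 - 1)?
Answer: 12900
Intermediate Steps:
((-10 - 15)*N)*(-42 - 1) = ((-10 - 15)*12)*(-42 - 1) = -25*12*(-43) = -300*(-43) = 12900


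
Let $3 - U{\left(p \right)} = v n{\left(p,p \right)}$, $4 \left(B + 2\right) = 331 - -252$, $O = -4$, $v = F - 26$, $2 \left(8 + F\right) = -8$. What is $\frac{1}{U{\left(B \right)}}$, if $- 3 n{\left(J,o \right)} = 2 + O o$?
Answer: $\frac{1}{7261} \approx 0.00013772$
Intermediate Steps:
$F = -12$ ($F = -8 + \frac{1}{2} \left(-8\right) = -8 - 4 = -12$)
$v = -38$ ($v = -12 - 26 = -38$)
$n{\left(J,o \right)} = - \frac{2}{3} + \frac{4 o}{3}$ ($n{\left(J,o \right)} = - \frac{2 - 4 o}{3} = - \frac{2}{3} + \frac{4 o}{3}$)
$B = \frac{575}{4}$ ($B = -2 + \frac{331 - -252}{4} = -2 + \frac{331 + 252}{4} = -2 + \frac{1}{4} \cdot 583 = -2 + \frac{583}{4} = \frac{575}{4} \approx 143.75$)
$U{\left(p \right)} = - \frac{67}{3} + \frac{152 p}{3}$ ($U{\left(p \right)} = 3 - - 38 \left(- \frac{2}{3} + \frac{4 p}{3}\right) = 3 - \left(\frac{76}{3} - \frac{152 p}{3}\right) = 3 + \left(- \frac{76}{3} + \frac{152 p}{3}\right) = - \frac{67}{3} + \frac{152 p}{3}$)
$\frac{1}{U{\left(B \right)}} = \frac{1}{- \frac{67}{3} + \frac{152}{3} \cdot \frac{575}{4}} = \frac{1}{- \frac{67}{3} + \frac{21850}{3}} = \frac{1}{7261}$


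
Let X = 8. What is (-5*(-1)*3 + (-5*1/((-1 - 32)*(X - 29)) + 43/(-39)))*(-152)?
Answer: -19020824/9009 ≈ -2111.3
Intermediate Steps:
(-5*(-1)*3 + (-5*1/((-1 - 32)*(X - 29)) + 43/(-39)))*(-152) = (-5*(-1)*3 + (-5*1/((-1 - 32)*(8 - 29)) + 43/(-39)))*(-152) = (5*3 + (-5/((-33*(-21))) + 43*(-1/39)))*(-152) = (15 + (-5/693 - 43/39))*(-152) = (15 - 9998/9009)*(-152) = (125137/9009)*(-152) = -19020824/9009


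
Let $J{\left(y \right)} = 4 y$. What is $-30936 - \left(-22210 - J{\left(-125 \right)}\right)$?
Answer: $-9226$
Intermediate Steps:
$-30936 - \left(-22210 - J{\left(-125 \right)}\right) = -30936 - \left(-22210 - 4 \left(-125\right)\right) = -30936 - \left(-22210 - -500\right) = -30936 - \left(-22210 + 500\right) = -30936 - -21710 = -30936 + 21710 = -9226$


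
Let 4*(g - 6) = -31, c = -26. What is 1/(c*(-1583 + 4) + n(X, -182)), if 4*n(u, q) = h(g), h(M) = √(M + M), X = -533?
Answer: 1313728/53933789319 - 4*I*√14/53933789319 ≈ 2.4358e-5 - 2.775e-10*I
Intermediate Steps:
g = -7/4 (g = 6 + (¼)*(-31) = 6 - 31/4 = -7/4 ≈ -1.7500)
h(M) = √2*√M (h(M) = √(2*M) = √2*√M)
n(u, q) = I*√14/8 (n(u, q) = (√2*√(-7/4))/4 = (√2*(I*√7/2))/4 = (I*√14/2)/4 = I*√14/8)
1/(c*(-1583 + 4) + n(X, -182)) = 1/(-26*(-1583 + 4) + I*√14/8) = 1/(-26*(-1579) + I*√14/8) = 1/(41054 + I*√14/8)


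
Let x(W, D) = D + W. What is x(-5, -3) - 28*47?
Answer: -1324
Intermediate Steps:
x(-5, -3) - 28*47 = (-3 - 5) - 28*47 = -8 - 1316 = -1324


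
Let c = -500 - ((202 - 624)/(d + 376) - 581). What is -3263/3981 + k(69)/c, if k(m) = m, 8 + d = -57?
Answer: 1853060/101965353 ≈ 0.018173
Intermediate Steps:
d = -65 (d = -8 - 57 = -65)
c = 25613/311 (c = -500 - ((202 - 624)/(-65 + 376) - 581) = -500 - (-422/311 - 581) = -500 - 1*(-181113/311) = -500 + 181113/311 = 25613/311 ≈ 82.357)
-3263/3981 + k(69)/c = -3263/3981 + 69/(25613/311) = -3263*1/3981 + 69*(311/25613) = -3263/3981 + 21459/25613 = 1853060/101965353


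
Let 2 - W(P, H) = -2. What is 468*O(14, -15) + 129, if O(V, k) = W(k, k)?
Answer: 2001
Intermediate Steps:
W(P, H) = 4 (W(P, H) = 2 - 1*(-2) = 2 + 2 = 4)
O(V, k) = 4
468*O(14, -15) + 129 = 468*4 + 129 = 1872 + 129 = 2001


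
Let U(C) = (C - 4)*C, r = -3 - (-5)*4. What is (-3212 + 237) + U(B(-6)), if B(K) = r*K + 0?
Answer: 7837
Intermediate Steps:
r = 17 (r = -3 - 1*(-20) = -3 + 20 = 17)
B(K) = 17*K (B(K) = 17*K + 0 = 17*K)
U(C) = C*(-4 + C) (U(C) = (-4 + C)*C = C*(-4 + C))
(-3212 + 237) + U(B(-6)) = (-3212 + 237) + (17*(-6))*(-4 + 17*(-6)) = -2975 - 102*(-4 - 102) = -2975 - 102*(-106) = -2975 + 10812 = 7837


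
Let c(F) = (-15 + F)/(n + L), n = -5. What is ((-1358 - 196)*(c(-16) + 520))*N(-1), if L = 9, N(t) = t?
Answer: 1592073/2 ≈ 7.9604e+5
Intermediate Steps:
c(F) = -15/4 + F/4 (c(F) = (-15 + F)/(-5 + 9) = (-15 + F)/4 = (-15 + F)*(¼) = -15/4 + F/4)
((-1358 - 196)*(c(-16) + 520))*N(-1) = ((-1358 - 196)*((-15/4 + (¼)*(-16)) + 520))*(-1) = -1554*((-15/4 - 4) + 520)*(-1) = -1554*(-31/4 + 520)*(-1) = -1554*2049/4*(-1) = -1592073/2*(-1) = 1592073/2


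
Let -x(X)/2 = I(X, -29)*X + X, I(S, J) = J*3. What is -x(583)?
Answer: -100276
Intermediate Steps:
I(S, J) = 3*J
x(X) = 172*X (x(X) = -2*((3*(-29))*X + X) = -2*(-87*X + X) = -(-172)*X = 172*X)
-x(583) = -172*583 = -1*100276 = -100276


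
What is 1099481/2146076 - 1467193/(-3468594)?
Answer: 3481180442191/3721933168572 ≈ 0.93532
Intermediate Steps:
1099481/2146076 - 1467193/(-3468594) = 1099481*(1/2146076) - 1467193*(-1/3468594) = 1099481/2146076 + 1467193/3468594 = 3481180442191/3721933168572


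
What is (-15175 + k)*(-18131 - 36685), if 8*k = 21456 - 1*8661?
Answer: 744161460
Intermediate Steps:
k = 12795/8 (k = (21456 - 1*8661)/8 = (21456 - 8661)/8 = (⅛)*12795 = 12795/8 ≈ 1599.4)
(-15175 + k)*(-18131 - 36685) = (-15175 + 12795/8)*(-18131 - 36685) = -108605/8*(-54816) = 744161460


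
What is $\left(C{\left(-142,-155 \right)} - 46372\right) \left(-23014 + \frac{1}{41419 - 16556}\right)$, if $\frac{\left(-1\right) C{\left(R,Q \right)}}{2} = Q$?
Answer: $\frac{26356541945022}{24863} \approx 1.0601 \cdot 10^{9}$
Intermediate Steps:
$C{\left(R,Q \right)} = - 2 Q$
$\left(C{\left(-142,-155 \right)} - 46372\right) \left(-23014 + \frac{1}{41419 - 16556}\right) = \left(\left(-2\right) \left(-155\right) - 46372\right) \left(-23014 + \frac{1}{41419 - 16556}\right) = \left(310 - 46372\right) \left(-23014 + \frac{1}{24863}\right) = - 46062 \left(-23014 + \frac{1}{24863}\right) = \left(-46062\right) \left(- \frac{572197081}{24863}\right) = \frac{26356541945022}{24863}$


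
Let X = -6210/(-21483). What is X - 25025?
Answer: -59733985/2387 ≈ -25025.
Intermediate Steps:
X = 690/2387 (X = -6210*(-1/21483) = 690/2387 ≈ 0.28907)
X - 25025 = 690/2387 - 25025 = -59733985/2387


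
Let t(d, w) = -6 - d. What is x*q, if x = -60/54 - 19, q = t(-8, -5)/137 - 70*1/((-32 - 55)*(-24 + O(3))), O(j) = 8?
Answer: 615943/858168 ≈ 0.71774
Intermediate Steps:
q = -3403/95352 (q = (-6 - 1*(-8))/137 - 70*1/((-32 - 55)*(-24 + 8)) = (-6 + 8)*(1/137) - 70/((-16*(-87))) = 2*(1/137) - 70/1392 = 2/137 - 70*1/1392 = 2/137 - 35/696 = -3403/95352 ≈ -0.035689)
x = -181/9 (x = -60*1/54 - 19 = -10/9 - 19 = -181/9 ≈ -20.111)
x*q = -181/9*(-3403/95352) = 615943/858168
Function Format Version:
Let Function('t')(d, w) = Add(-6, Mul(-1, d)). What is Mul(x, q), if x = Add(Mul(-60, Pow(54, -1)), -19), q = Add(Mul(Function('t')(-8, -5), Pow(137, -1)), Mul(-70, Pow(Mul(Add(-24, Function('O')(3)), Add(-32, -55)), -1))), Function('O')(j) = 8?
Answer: Rational(615943, 858168) ≈ 0.71774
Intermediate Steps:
q = Rational(-3403, 95352) (q = Add(Mul(Add(-6, Mul(-1, -8)), Pow(137, -1)), Mul(-70, Pow(Mul(Add(-24, 8), Add(-32, -55)), -1))) = Add(Mul(Add(-6, 8), Rational(1, 137)), Mul(-70, Pow(Mul(-16, -87), -1))) = Add(Mul(2, Rational(1, 137)), Mul(-70, Pow(1392, -1))) = Add(Rational(2, 137), Mul(-70, Rational(1, 1392))) = Add(Rational(2, 137), Rational(-35, 696)) = Rational(-3403, 95352) ≈ -0.035689)
x = Rational(-181, 9) (x = Add(Mul(-60, Rational(1, 54)), -19) = Add(Rational(-10, 9), -19) = Rational(-181, 9) ≈ -20.111)
Mul(x, q) = Mul(Rational(-181, 9), Rational(-3403, 95352)) = Rational(615943, 858168)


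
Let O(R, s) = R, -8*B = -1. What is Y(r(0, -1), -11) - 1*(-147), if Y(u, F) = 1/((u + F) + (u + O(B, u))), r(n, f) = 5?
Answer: 1021/7 ≈ 145.86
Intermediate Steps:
B = 1/8 (B = -1/8*(-1) = 1/8 ≈ 0.12500)
Y(u, F) = 1/(1/8 + F + 2*u) (Y(u, F) = 1/((u + F) + (u + 1/8)) = 1/((F + u) + (1/8 + u)) = 1/(1/8 + F + 2*u))
Y(r(0, -1), -11) - 1*(-147) = 8/(1 + 8*(-11) + 16*5) - 1*(-147) = 8/(1 - 88 + 80) + 147 = 8/(-7) + 147 = 8*(-1/7) + 147 = -8/7 + 147 = 1021/7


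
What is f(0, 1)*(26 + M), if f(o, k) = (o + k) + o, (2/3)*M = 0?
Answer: 26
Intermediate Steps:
M = 0 (M = (3/2)*0 = 0)
f(o, k) = k + 2*o (f(o, k) = (k + o) + o = k + 2*o)
f(0, 1)*(26 + M) = (1 + 2*0)*(26 + 0) = (1 + 0)*26 = 1*26 = 26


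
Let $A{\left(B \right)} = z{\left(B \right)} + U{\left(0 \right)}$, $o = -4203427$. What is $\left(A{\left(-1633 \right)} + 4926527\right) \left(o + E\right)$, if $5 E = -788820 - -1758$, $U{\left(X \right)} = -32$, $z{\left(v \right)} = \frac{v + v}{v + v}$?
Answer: $- \frac{107418289303712}{5} \approx -2.1484 \cdot 10^{13}$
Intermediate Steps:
$z{\left(v \right)} = 1$ ($z{\left(v \right)} = \frac{2 v}{2 v} = 2 v \frac{1}{2 v} = 1$)
$A{\left(B \right)} = -31$ ($A{\left(B \right)} = 1 - 32 = -31$)
$E = - \frac{787062}{5}$ ($E = \frac{-788820 - -1758}{5} = \frac{-788820 + 1758}{5} = \frac{1}{5} \left(-787062\right) = - \frac{787062}{5} \approx -1.5741 \cdot 10^{5}$)
$\left(A{\left(-1633 \right)} + 4926527\right) \left(o + E\right) = \left(-31 + 4926527\right) \left(-4203427 - \frac{787062}{5}\right) = 4926496 \left(- \frac{21804197}{5}\right) = - \frac{107418289303712}{5}$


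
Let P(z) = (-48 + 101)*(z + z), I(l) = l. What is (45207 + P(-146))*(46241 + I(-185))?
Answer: 1369290936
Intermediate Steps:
P(z) = 106*z (P(z) = 53*(2*z) = 106*z)
(45207 + P(-146))*(46241 + I(-185)) = (45207 + 106*(-146))*(46241 - 185) = (45207 - 15476)*46056 = 29731*46056 = 1369290936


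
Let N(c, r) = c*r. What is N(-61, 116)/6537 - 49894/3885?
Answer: -117882446/8465415 ≈ -13.925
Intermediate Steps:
N(-61, 116)/6537 - 49894/3885 = -61*116/6537 - 49894/3885 = -7076*1/6537 - 49894*1/3885 = -7076/6537 - 49894/3885 = -117882446/8465415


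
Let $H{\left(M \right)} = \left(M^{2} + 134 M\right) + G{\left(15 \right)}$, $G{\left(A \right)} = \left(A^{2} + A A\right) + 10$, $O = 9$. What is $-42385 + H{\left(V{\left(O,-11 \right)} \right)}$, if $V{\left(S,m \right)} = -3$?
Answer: $-42318$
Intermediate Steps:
$G{\left(A \right)} = 10 + 2 A^{2}$ ($G{\left(A \right)} = \left(A^{2} + A^{2}\right) + 10 = 2 A^{2} + 10 = 10 + 2 A^{2}$)
$H{\left(M \right)} = 460 + M^{2} + 134 M$ ($H{\left(M \right)} = \left(M^{2} + 134 M\right) + \left(10 + 2 \cdot 15^{2}\right) = \left(M^{2} + 134 M\right) + \left(10 + 2 \cdot 225\right) = \left(M^{2} + 134 M\right) + \left(10 + 450\right) = \left(M^{2} + 134 M\right) + 460 = 460 + M^{2} + 134 M$)
$-42385 + H{\left(V{\left(O,-11 \right)} \right)} = -42385 + \left(460 + \left(-3\right)^{2} + 134 \left(-3\right)\right) = -42385 + \left(460 + 9 - 402\right) = -42385 + 67 = -42318$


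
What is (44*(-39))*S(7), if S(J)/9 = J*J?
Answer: -756756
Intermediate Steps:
S(J) = 9*J² (S(J) = 9*(J*J) = 9*J²)
(44*(-39))*S(7) = (44*(-39))*(9*7²) = -15444*49 = -1716*441 = -756756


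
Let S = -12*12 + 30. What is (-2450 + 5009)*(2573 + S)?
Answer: 6292581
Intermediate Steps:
S = -114 (S = -144 + 30 = -114)
(-2450 + 5009)*(2573 + S) = (-2450 + 5009)*(2573 - 114) = 2559*2459 = 6292581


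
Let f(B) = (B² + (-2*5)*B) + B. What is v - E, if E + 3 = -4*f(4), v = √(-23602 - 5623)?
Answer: -77 + 5*I*√1169 ≈ -77.0 + 170.95*I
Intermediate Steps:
v = 5*I*√1169 (v = √(-29225) = 5*I*√1169 ≈ 170.95*I)
f(B) = B² - 9*B (f(B) = (B² - 10*B) + B = B² - 9*B)
E = 77 (E = -3 - 16*(-9 + 4) = -3 - 16*(-5) = -3 - 4*(-20) = -3 + 80 = 77)
v - E = 5*I*√1169 - 1*77 = 5*I*√1169 - 77 = -77 + 5*I*√1169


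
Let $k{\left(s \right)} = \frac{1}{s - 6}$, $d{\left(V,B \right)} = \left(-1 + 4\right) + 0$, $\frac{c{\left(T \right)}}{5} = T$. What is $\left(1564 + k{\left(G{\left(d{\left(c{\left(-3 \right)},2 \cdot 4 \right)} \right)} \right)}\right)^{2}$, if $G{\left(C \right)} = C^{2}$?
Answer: $\frac{22024249}{9} \approx 2.4471 \cdot 10^{6}$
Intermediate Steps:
$c{\left(T \right)} = 5 T$
$d{\left(V,B \right)} = 3$ ($d{\left(V,B \right)} = 3 + 0 = 3$)
$k{\left(s \right)} = \frac{1}{-6 + s}$
$\left(1564 + k{\left(G{\left(d{\left(c{\left(-3 \right)},2 \cdot 4 \right)} \right)} \right)}\right)^{2} = \left(1564 + \frac{1}{-6 + 3^{2}}\right)^{2} = \left(1564 + \frac{1}{-6 + 9}\right)^{2} = \left(1564 + \frac{1}{3}\right)^{2} = \left(\frac{4693}{3}\right)^{2} = \frac{22024249}{9}$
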